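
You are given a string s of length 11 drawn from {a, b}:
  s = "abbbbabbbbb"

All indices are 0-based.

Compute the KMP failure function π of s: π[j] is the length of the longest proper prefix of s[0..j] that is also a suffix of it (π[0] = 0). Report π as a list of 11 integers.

π[0] = 0
j=1 s[j]='b': π[1]=0 (border '')
j=2 s[j]='b': π[2]=0 (border '')
j=3 s[j]='b': π[3]=0 (border '')
j=4 s[j]='b': π[4]=0 (border '')
j=5 s[j]='a': π[5]=1 (border 'a')
j=6 s[j]='b': π[6]=2 (border 'ab')
j=7 s[j]='b': π[7]=3 (border 'abb')
j=8 s[j]='b': π[8]=4 (border 'abbb')
j=9 s[j]='b': π[9]=5 (border 'abbbb')
j=10 s[j]='b': k: 5→0; π[10]=0 (border '')

[0, 0, 0, 0, 0, 1, 2, 3, 4, 5, 0]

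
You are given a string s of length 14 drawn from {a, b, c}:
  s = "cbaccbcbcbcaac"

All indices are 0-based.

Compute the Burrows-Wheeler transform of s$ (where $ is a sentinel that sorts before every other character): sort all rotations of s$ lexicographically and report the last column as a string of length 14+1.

ccabccccab$bbca

rank  rotation         last
    0  $cbaccbcbcbcaac  c
    1  aac$cbaccbcbcbc  c
    2  ac$cbaccbcbcbca  a
    3  accbcbcbcaac$cb  b
    4  baccbcbcbcaac$c  c
    5  bcaac$cbaccbcbc  c
    6  bcbcaac$cbaccbc  c
    7  bcbcbcaac$cbacc  c
    8  c$cbaccbcbcbcaa  a
    9  caac$cbaccbcbcb  b
   10  cbaccbcbcbcaac$  $
   11  cbcaac$cbaccbcb  b
   12  cbcbcaac$cbaccb  b
   13  cbcbcbcaac$cbac  c
   14  ccbcbcbcaac$cba  a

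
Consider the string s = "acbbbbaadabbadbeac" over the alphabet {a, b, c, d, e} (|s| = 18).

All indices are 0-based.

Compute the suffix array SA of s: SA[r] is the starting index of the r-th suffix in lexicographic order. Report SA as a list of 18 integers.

[6, 9, 16, 0, 7, 12, 5, 11, 4, 10, 3, 2, 14, 17, 1, 8, 13, 15]

rank | idx | suffix
   0 |   6 | aadabbadbeac
   1 |   9 | abbadbeac
   2 |  16 | ac
   3 |   0 | acbbbbaadabbadbeac
   4 |   7 | adabbadbeac
   5 |  12 | adbeac
   6 |   5 | baadabbadbeac
   7 |  11 | badbeac
   8 |   4 | bbaadabbadbeac
   9 |  10 | bbadbeac
  10 |   3 | bbbaadabbadbeac
  11 |   2 | bbbbaadabbadbeac
  12 |  14 | beac
  13 |  17 | c
  14 |   1 | cbbbbaadabbadbeac
  15 |   8 | dabbadbeac
  16 |  13 | dbeac
  17 |  15 | eac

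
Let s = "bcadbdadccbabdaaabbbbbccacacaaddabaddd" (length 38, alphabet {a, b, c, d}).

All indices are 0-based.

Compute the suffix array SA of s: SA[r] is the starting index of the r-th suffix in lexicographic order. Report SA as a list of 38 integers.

rank | idx | suffix
   0 |  14 | aaabbbbbccacacaaddabaddd
   1 |  15 | aabbbbbccacacaaddabaddd
   2 |  28 | aaddabaddd
   3 |  32 | abaddd
   4 |  16 | abbbbbccacacaaddabaddd
   5 |  11 | abdaaabbbbbccacacaaddabaddd
   6 |  26 | acaaddabaddd
   7 |  24 | acacaaddabaddd
   8 |   2 | adbdadccbabdaaabbbbbccacacaaddabaddd
   9 |   6 | adccbabdaaabbbbbccacacaaddabaddd
  10 |  29 | addabaddd
  11 |  34 | addd
  12 |  10 | babdaaabbbbbccacacaaddabaddd
  13 |  33 | baddd
  14 |  17 | bbbbbccacacaaddabaddd
  15 |  18 | bbbbccacacaaddabaddd
  16 |  19 | bbbccacacaaddabaddd
  17 |  20 | bbccacacaaddabaddd
  18 |   0 | bcadbdadccbabdaaabbbbbccacacaaddabaddd
  19 |  21 | bccacacaaddabaddd
  20 |  12 | bdaaabbbbbccacacaaddabaddd
  21 |   4 | bdadccbabdaaabbbbbccacacaaddabaddd
  22 |  27 | caaddabaddd
  23 |  25 | cacaaddabaddd
  24 |  23 | cacacaaddabaddd
  25 |   1 | cadbdadccbabdaaabbbbbccacacaaddabaddd
  26 |   9 | cbabdaaabbbbbccacacaaddabaddd
  27 |  22 | ccacacaaddabaddd
  28 |   8 | ccbabdaaabbbbbccacacaaddabaddd
  29 |  37 | d
  30 |  13 | daaabbbbbccacacaaddabaddd
  31 |  31 | dabaddd
  32 |   5 | dadccbabdaaabbbbbccacacaaddabaddd
  33 |   3 | dbdadccbabdaaabbbbbccacacaaddabaddd
  34 |   7 | dccbabdaaabbbbbccacacaaddabaddd
  35 |  36 | dd
  36 |  30 | ddabaddd
  37 |  35 | ddd

[14, 15, 28, 32, 16, 11, 26, 24, 2, 6, 29, 34, 10, 33, 17, 18, 19, 20, 0, 21, 12, 4, 27, 25, 23, 1, 9, 22, 8, 37, 13, 31, 5, 3, 7, 36, 30, 35]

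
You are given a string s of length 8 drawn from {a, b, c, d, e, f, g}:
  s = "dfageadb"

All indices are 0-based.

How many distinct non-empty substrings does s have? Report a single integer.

sorted suffixes:
  #0 SA[0]=5  'adb'
  #1 SA[1]=2  'ageadb'
  #2 SA[2]=7  'b'
  #3 SA[3]=6  'db'
  #4 SA[4]=0  'dfageadb'
  #5 SA[5]=4  'eadb'
  #6 SA[6]=1  'fageadb'
  #7 SA[7]=3  'geadb'

SA = [5, 2, 7, 6, 0, 4, 1, 3]
[i] adj suffixes → lcp
  [1] 5/2 → 1 ('a')
  [2] 2/7 → 0 ('')
  [3] 7/6 → 0 ('')
  [4] 6/0 → 1 ('d')
  [5] 0/4 → 0 ('')
  [6] 4/1 → 0 ('')
  [7] 1/3 → 0 ('')

n(n+1)/2 = 8·9/2 = 36
Σ LCP = 0 + 1 + 0 + 0 + 1 + 0 + 0 + 0 = 2
distinct = 36 − 2 = 34

34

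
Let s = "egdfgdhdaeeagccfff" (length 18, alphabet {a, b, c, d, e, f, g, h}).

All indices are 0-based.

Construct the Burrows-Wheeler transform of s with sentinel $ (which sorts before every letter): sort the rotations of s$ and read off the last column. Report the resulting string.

rank  rotation             last
    0  $egdfgdhdaeeagccfff  f
    1  aeeagccfff$egdfgdhd  d
    2  agccfff$egdfgdhdaee  e
    3  ccfff$egdfgdhdaeeag  g
    4  cfff$egdfgdhdaeeagc  c
    5  daeeagccfff$egdfgdh  h
    6  dfgdhdaeeagccfff$eg  g
    7  dhdaeeagccfff$egdfg  g
    8  eagccfff$egdfgdhdae  e
    9  eeagccfff$egdfgdhda  a
   10  egdfgdhdaeeagccfff$  $
   11  f$egdfgdhdaeeagccff  f
   12  ff$egdfgdhdaeeagccf  f
   13  fff$egdfgdhdaeeagcc  c
   14  fgdhdaeeagccfff$egd  d
   15  gccfff$egdfgdhdaeea  a
   16  gdfgdhdaeeagccfff$e  e
   17  gdhdaeeagccfff$egdf  f
   18  hdaeeagccfff$egdfgd  d

fdegchggea$ffcdaefd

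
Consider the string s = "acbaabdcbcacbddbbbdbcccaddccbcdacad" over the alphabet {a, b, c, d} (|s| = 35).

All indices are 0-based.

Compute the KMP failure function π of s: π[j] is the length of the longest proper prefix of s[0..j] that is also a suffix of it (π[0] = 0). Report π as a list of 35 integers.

π[0] = 0
j=1 s[j]='c': π[1]=0 (border '')
j=2 s[j]='b': π[2]=0 (border '')
j=3 s[j]='a': π[3]=1 (border 'a')
j=4 s[j]='a': k: 1→0; π[4]=1 (border 'a')
j=5 s[j]='b': k: 1→0; π[5]=0 (border '')
j=6 s[j]='d': π[6]=0 (border '')
j=7 s[j]='c': π[7]=0 (border '')
j=8 s[j]='b': π[8]=0 (border '')
j=9 s[j]='c': π[9]=0 (border '')
j=10 s[j]='a': π[10]=1 (border 'a')
j=11 s[j]='c': π[11]=2 (border 'ac')
j=12 s[j]='b': π[12]=3 (border 'acb')
j=13 s[j]='d': k: 3→0; π[13]=0 (border '')
j=14 s[j]='d': π[14]=0 (border '')
j=15 s[j]='b': π[15]=0 (border '')
j=16 s[j]='b': π[16]=0 (border '')
j=17 s[j]='b': π[17]=0 (border '')
j=18 s[j]='d': π[18]=0 (border '')
j=19 s[j]='b': π[19]=0 (border '')
j=20 s[j]='c': π[20]=0 (border '')
j=21 s[j]='c': π[21]=0 (border '')
j=22 s[j]='c': π[22]=0 (border '')
j=23 s[j]='a': π[23]=1 (border 'a')
j=24 s[j]='d': k: 1→0; π[24]=0 (border '')
j=25 s[j]='d': π[25]=0 (border '')
j=26 s[j]='c': π[26]=0 (border '')
j=27 s[j]='c': π[27]=0 (border '')
j=28 s[j]='b': π[28]=0 (border '')
j=29 s[j]='c': π[29]=0 (border '')
j=30 s[j]='d': π[30]=0 (border '')
j=31 s[j]='a': π[31]=1 (border 'a')
j=32 s[j]='c': π[32]=2 (border 'ac')
j=33 s[j]='a': k: 2→0; π[33]=1 (border 'a')
j=34 s[j]='d': k: 1→0; π[34]=0 (border '')

[0, 0, 0, 1, 1, 0, 0, 0, 0, 0, 1, 2, 3, 0, 0, 0, 0, 0, 0, 0, 0, 0, 0, 1, 0, 0, 0, 0, 0, 0, 0, 1, 2, 1, 0]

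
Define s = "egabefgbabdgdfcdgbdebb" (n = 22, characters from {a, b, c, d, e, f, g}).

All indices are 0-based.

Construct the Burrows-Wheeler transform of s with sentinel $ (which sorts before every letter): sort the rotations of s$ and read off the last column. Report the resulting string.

bbgbgegaafbgcbdb$deefdd

rank  rotation                 last
    0  $egabefgbabdgdfcdgbdebb  b
    1  abdgdfcdgbdebb$egabefgb  b
    2  abefgbabdgdfcdgbdebb$eg  g
    3  b$egabefgbabdgdfcdgbdeb  b
    4  babdgdfcdgbdebb$egabefg  g
    5  bb$egabefgbabdgdfcdgbde  e
    6  bdebb$egabefgbabdgdfcdg  g
    7  bdgdfcdgbdebb$egabefgba  a
    8  befgbabdgdfcdgbdebb$ega  a
    9  cdgbdebb$egabefgbabdgdf  f
   10  debb$egabefgbabdgdfcdgb  b
   11  dfcdgbdebb$egabefgbabdg  g
   12  dgbdebb$egabefgbabdgdfc  c
   13  dgdfcdgbdebb$egabefgbab  b
   14  ebb$egabefgbabdgdfcdgbd  d
   15  efgbabdgdfcdgbdebb$egab  b
   16  egabefgbabdgdfcdgbdebb$  $
   17  fcdgbdebb$egabefgbabdgd  d
   18  fgbabdgdfcdgbdebb$egabe  e
   19  gabefgbabdgdfcdgbdebb$e  e
   20  gbabdgdfcdgbdebb$egabef  f
   21  gbdebb$egabefgbabdgdfcd  d
   22  gdfcdgbdebb$egabefgbabd  d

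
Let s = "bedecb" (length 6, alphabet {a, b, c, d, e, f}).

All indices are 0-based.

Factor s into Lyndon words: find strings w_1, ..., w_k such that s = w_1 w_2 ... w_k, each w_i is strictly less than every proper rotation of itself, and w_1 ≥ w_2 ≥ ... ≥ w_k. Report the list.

emit factor 1: 'bedec' (i=0, period=5)
emit factor 2: 'b' (i=5, period=1)

["bedec", "b"]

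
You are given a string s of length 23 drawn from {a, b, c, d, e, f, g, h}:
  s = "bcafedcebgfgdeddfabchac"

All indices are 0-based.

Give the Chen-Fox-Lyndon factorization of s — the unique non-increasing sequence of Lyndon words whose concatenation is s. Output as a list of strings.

["bc", "afedcebgfgdeddf", "abchac"]

emit factor 1: 'bc' (i=0, period=2)
emit factor 2: 'afedcebgfgdeddf' (i=2, period=15)
emit factor 3: 'abchac' (i=17, period=6)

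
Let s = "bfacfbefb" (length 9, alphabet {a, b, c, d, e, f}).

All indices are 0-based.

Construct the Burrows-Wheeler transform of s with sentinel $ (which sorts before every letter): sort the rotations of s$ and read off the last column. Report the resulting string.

rank  rotation    last
    0  $bfacfbefb  b
    1  acfbefb$bf  f
    2  b$bfacfbef  f
    3  befb$bfacf  f
    4  bfacfbefb$  $
    5  cfbefb$bfa  a
    6  efb$bfacfb  b
    7  facfbefb$b  b
    8  fb$bfacfbe  e
    9  fbefb$bfac  c

bfff$abbec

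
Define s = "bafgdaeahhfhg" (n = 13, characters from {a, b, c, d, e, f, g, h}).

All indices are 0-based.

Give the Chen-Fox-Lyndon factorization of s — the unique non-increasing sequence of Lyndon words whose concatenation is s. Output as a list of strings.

["b", "afgd", "aeahhfhg"]

emit factor 1: 'b' (i=0, period=1)
emit factor 2: 'afgd' (i=1, period=4)
emit factor 3: 'aeahhfhg' (i=5, period=8)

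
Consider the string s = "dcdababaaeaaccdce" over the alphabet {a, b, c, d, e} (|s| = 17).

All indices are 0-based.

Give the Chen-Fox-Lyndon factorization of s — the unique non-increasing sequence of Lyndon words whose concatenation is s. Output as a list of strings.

emit factor 1: 'd' (i=0, period=1)
emit factor 2: 'cd' (i=1, period=2)
emit factor 3: 'ab' (i=3, period=2)
emit factor 4: 'ab' (i=5, period=2)
emit factor 5: 'aae' (i=7, period=3)
emit factor 6: 'aaccdce' (i=10, period=7)

["d", "cd", "ab", "ab", "aae", "aaccdce"]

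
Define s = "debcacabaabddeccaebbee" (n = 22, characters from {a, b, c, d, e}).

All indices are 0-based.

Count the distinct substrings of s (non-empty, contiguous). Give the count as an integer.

sorted suffixes:
  #0 SA[0]=8  'aabddeccaebbee'
  #1 SA[1]=6  'abaabddeccaebbee'
  #2 SA[2]=9  'abddeccaebbee'
  #3 SA[3]=4  'acabaabddeccaebbee'
  #4 SA[4]=16  'aebbee'
  #5 SA[5]=7  'baabddeccaebbee'
  #6 SA[6]=18  'bbee'
  #7 SA[7]=2  'bcacabaabddeccaebbee'
  #8 SA[8]=10  'bddeccaebbee'
  #9 SA[9]=19  'bee'
  #10 SA[10]=5  'cabaabddeccaebbee'
  #11 SA[11]=3  'cacabaabddeccaebbee'
  #12 SA[12]=15  'caebbee'
  #13 SA[13]=14  'ccaebbee'
  #14 SA[14]=11  'ddeccaebbee'
  #15 SA[15]=0  'debcacabaabddeccaebbee'
  #16 SA[16]=12  'deccaebbee'
  #17 SA[17]=21  'e'
  #18 SA[18]=17  'ebbee'
  #19 SA[19]=1  'ebcacabaabddeccaebbee'
  #20 SA[20]=13  'eccaebbee'
  #21 SA[21]=20  'ee'

SA = [8, 6, 9, 4, 16, 7, 18, 2, 10, 19, 5, 3, 15, 14, 11, 0, 12, 21, 17, 1, 13, 20]
i: (SA[i-1],SA[i]) lcp shared
  1: (8,6) 1 'a'
  2: (6,9) 2 'ab'
  3: (9,4) 1 'a'
  4: (4,16) 1 'a'
  5: (16,7) 0 ''
  6: (7,18) 1 'b'
  7: (18,2) 1 'b'
  8: (2,10) 1 'b'
  9: (10,19) 1 'b'
  10: (19,5) 0 ''
  11: (5,3) 2 'ca'
  12: (3,15) 2 'ca'
  13: (15,14) 1 'c'
  14: (14,11) 0 ''
  15: (11,0) 1 'd'
  16: (0,12) 2 'de'
  17: (12,21) 0 ''
  18: (21,17) 1 'e'
  19: (17,1) 2 'eb'
  20: (1,13) 1 'e'
  21: (13,20) 1 'e'

n(n+1)/2 = 22·23/2 = 253
Σ LCP = 0 + 1 + 2 + 1 + 1 + 0 + 1 + 1 + 1 + 1 + 0 + 2 + 2 + 1 + 0 + 1 + 2 + 0 + 1 + 2 + 1 + 1 = 22
distinct = 253 − 22 = 231

231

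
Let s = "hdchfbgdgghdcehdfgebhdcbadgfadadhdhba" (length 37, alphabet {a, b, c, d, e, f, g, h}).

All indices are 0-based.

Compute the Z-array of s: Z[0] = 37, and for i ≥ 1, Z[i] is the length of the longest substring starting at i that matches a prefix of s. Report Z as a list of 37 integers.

Z[0]=37
i=1: i≥r, start 0; Z[1]=0
i=2: i≥r, start 0; Z[2]=0
i=3: i≥r, start 0; Z[3]=1 grow→box=[3,4)
i=4: i≥r, start 0; Z[4]=0
i=5: i≥r, start 0; Z[5]=0
i=6: i≥r, start 0; Z[6]=0
i=7: i≥r, start 0; Z[7]=0
i=8: i≥r, start 0; Z[8]=0
i=9: i≥r, start 0; Z[9]=0
i=10: i≥r, start 0; Z[10]=3 grow→box=[10,13)
i=11: min(r-i=2, Z[1]=0)=0; Z[11]=0
i=12: min(r-i=1, Z[2]=0)=0; Z[12]=0
i=13: i≥r, start 0; Z[13]=0
i=14: i≥r, start 0; Z[14]=2 grow→box=[14,16)
i=15: min(r-i=1, Z[1]=0)=0; Z[15]=0
i=16: i≥r, start 0; Z[16]=0
i=17: i≥r, start 0; Z[17]=0
i=18: i≥r, start 0; Z[18]=0
i=19: i≥r, start 0; Z[19]=0
i=20: i≥r, start 0; Z[20]=3 grow→box=[20,23)
i=21: min(r-i=2, Z[1]=0)=0; Z[21]=0
i=22: min(r-i=1, Z[2]=0)=0; Z[22]=0
i=23: i≥r, start 0; Z[23]=0
i=24: i≥r, start 0; Z[24]=0
i=25: i≥r, start 0; Z[25]=0
i=26: i≥r, start 0; Z[26]=0
i=27: i≥r, start 0; Z[27]=0
i=28: i≥r, start 0; Z[28]=0
i=29: i≥r, start 0; Z[29]=0
i=30: i≥r, start 0; Z[30]=0
i=31: i≥r, start 0; Z[31]=0
i=32: i≥r, start 0; Z[32]=2 grow→box=[32,34)
i=33: min(r-i=1, Z[1]=0)=0; Z[33]=0
i=34: i≥r, start 0; Z[34]=1 grow→box=[34,35)
i=35: i≥r, start 0; Z[35]=0
i=36: i≥r, start 0; Z[36]=0

[37, 0, 0, 1, 0, 0, 0, 0, 0, 0, 3, 0, 0, 0, 2, 0, 0, 0, 0, 0, 3, 0, 0, 0, 0, 0, 0, 0, 0, 0, 0, 0, 2, 0, 1, 0, 0]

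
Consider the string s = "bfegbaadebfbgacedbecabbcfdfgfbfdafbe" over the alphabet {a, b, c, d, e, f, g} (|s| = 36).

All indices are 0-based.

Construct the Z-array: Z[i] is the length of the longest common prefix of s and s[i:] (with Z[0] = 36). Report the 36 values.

[36, 0, 0, 0, 1, 0, 0, 0, 0, 2, 0, 1, 0, 0, 0, 0, 0, 1, 0, 0, 0, 1, 1, 0, 0, 0, 0, 0, 0, 2, 0, 0, 0, 0, 1, 0]

Z[0]=36
i=1: fresh scan; Z[1]=0
i=2: fresh scan; Z[2]=0
i=3: fresh scan; Z[3]=0
i=4: fresh scan; Z[4]=1 scan→box=[4,5)
i=5: fresh scan; Z[5]=0
i=6: fresh scan; Z[6]=0
i=7: fresh scan; Z[7]=0
i=8: fresh scan; Z[8]=0
i=9: fresh scan; Z[9]=2 scan→box=[9,11)
i=10: min(r-i=1, Z[1]=0)=0; Z[10]=0
i=11: fresh scan; Z[11]=1 scan→box=[11,12)
i=12: fresh scan; Z[12]=0
i=13: fresh scan; Z[13]=0
i=14: fresh scan; Z[14]=0
i=15: fresh scan; Z[15]=0
i=16: fresh scan; Z[16]=0
i=17: fresh scan; Z[17]=1 scan→box=[17,18)
i=18: fresh scan; Z[18]=0
i=19: fresh scan; Z[19]=0
i=20: fresh scan; Z[20]=0
i=21: fresh scan; Z[21]=1 scan→box=[21,22)
i=22: fresh scan; Z[22]=1 scan→box=[22,23)
i=23: fresh scan; Z[23]=0
i=24: fresh scan; Z[24]=0
i=25: fresh scan; Z[25]=0
i=26: fresh scan; Z[26]=0
i=27: fresh scan; Z[27]=0
i=28: fresh scan; Z[28]=0
i=29: fresh scan; Z[29]=2 scan→box=[29,31)
i=30: min(r-i=1, Z[1]=0)=0; Z[30]=0
i=31: fresh scan; Z[31]=0
i=32: fresh scan; Z[32]=0
i=33: fresh scan; Z[33]=0
i=34: fresh scan; Z[34]=1 scan→box=[34,35)
i=35: fresh scan; Z[35]=0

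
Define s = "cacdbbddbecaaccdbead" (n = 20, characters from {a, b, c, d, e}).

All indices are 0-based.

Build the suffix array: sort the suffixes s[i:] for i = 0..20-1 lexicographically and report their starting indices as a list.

[11, 12, 1, 18, 4, 5, 16, 8, 10, 0, 13, 2, 14, 19, 3, 15, 7, 6, 17, 9]

rank | idx | suffix
   0 |  11 | aaccdbead
   1 |  12 | accdbead
   2 |   1 | acdbbddbecaaccdbead
   3 |  18 | ad
   4 |   4 | bbddbecaaccdbead
   5 |   5 | bddbecaaccdbead
   6 |  16 | bead
   7 |   8 | becaaccdbead
   8 |  10 | caaccdbead
   9 |   0 | cacdbbddbecaaccdbead
  10 |  13 | ccdbead
  11 |   2 | cdbbddbecaaccdbead
  12 |  14 | cdbead
  13 |  19 | d
  14 |   3 | dbbddbecaaccdbead
  15 |  15 | dbead
  16 |   7 | dbecaaccdbead
  17 |   6 | ddbecaaccdbead
  18 |  17 | ead
  19 |   9 | ecaaccdbead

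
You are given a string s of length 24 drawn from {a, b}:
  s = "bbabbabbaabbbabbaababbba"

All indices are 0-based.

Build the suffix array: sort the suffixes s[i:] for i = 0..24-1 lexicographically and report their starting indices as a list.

rank→(start, suffix):
  0 → (23, 'a')
  1 → (16, 'aababbba')
  2 → (8, 'aabbbabbaababbba')
  3 → (17, 'ababbba')
  4 → (13, 'abbaababbba')
  5 → (5, 'abbaabbbabbaababbba')
  6 → (2, 'abbabbaabbbabbaababbba')
  7 → (19, 'abbba')
  8 → (9, 'abbbabbaababbba')
  9 → (22, 'ba')
  10 → (15, 'baababbba')
  11 → (7, 'baabbbabbaababbba')
  12 → (12, 'babbaababbba')
  13 → (4, 'babbaabbbabbaababbba')
  14 → (1, 'babbabbaabbbabbaababbba')
  15 → (18, 'babbba')
  16 → (21, 'bba')
  17 → (14, 'bbaababbba')
  18 → (6, 'bbaabbbabbaababbba')
  19 → (11, 'bbabbaababbba')
  20 → (3, 'bbabbaabbbabbaababbba')
  21 → (0, 'bbabbabbaabbbabbaababbba')
  22 → (20, 'bbba')
  23 → (10, 'bbbabbaababbba')

[23, 16, 8, 17, 13, 5, 2, 19, 9, 22, 15, 7, 12, 4, 1, 18, 21, 14, 6, 11, 3, 0, 20, 10]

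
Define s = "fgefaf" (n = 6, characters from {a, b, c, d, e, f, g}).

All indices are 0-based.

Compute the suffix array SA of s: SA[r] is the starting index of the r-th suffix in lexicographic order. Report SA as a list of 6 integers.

[4, 2, 5, 3, 0, 1]

rank | idx | suffix
   0 |   4 | af
   1 |   2 | efaf
   2 |   5 | f
   3 |   3 | faf
   4 |   0 | fgefaf
   5 |   1 | gefaf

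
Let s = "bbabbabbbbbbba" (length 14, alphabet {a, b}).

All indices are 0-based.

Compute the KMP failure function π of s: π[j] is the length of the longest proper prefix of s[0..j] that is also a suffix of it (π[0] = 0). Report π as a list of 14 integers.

[0, 1, 0, 1, 2, 3, 4, 5, 2, 2, 2, 2, 2, 3]

π[0] = 0
j=1 s[j]='b': π[1]=1 (border 'b')
j=2 s[j]='a': k: 1→0; π[2]=0 (border '')
j=3 s[j]='b': π[3]=1 (border 'b')
j=4 s[j]='b': π[4]=2 (border 'bb')
j=5 s[j]='a': π[5]=3 (border 'bba')
j=6 s[j]='b': π[6]=4 (border 'bbab')
j=7 s[j]='b': π[7]=5 (border 'bbabb')
j=8 s[j]='b': k: 5→2→1; π[8]=2 (border 'bb')
j=9 s[j]='b': k: 2→1; π[9]=2 (border 'bb')
j=10 s[j]='b': k: 2→1; π[10]=2 (border 'bb')
j=11 s[j]='b': k: 2→1; π[11]=2 (border 'bb')
j=12 s[j]='b': k: 2→1; π[12]=2 (border 'bb')
j=13 s[j]='a': π[13]=3 (border 'bba')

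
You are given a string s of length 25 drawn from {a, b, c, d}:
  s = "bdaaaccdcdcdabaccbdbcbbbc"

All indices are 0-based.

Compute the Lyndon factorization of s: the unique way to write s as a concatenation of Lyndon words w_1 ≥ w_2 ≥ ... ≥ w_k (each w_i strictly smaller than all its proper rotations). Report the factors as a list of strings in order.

["bd", "aaaccdcdcdabaccbdbcbbbc"]

emit factor 1: 'bd' (i=0, period=2)
emit factor 2: 'aaaccdcdcdabaccbdbcbbbc' (i=2, period=23)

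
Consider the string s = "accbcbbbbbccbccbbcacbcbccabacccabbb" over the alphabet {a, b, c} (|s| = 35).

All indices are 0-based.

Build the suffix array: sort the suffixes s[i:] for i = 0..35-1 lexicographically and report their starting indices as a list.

sorted suffixes:
  #0 SA[0]=25  'abacccabbb'
  #1 SA[1]=31  'abbb'
  #2 SA[2]=18  'acbcbccabacccabbb'
  #3 SA[3]=0  'accbcbbbbbccbccbbcacbcbccabacccabbb'
  #4 SA[4]=27  'acccabbb'
  #5 SA[5]=34  'b'
  #6 SA[6]=26  'bacccabbb'
  #7 SA[7]=33  'bb'
  #8 SA[8]=32  'bbb'
  #9 SA[9]=5  'bbbbbccbccbbcacbcbccabacccabbb'
  #10 SA[10]=6  'bbbbccbccbbcacbcbccabacccabbb'
  #11 SA[11]=7  'bbbccbccbbcacbcbccabacccabbb'
  #12 SA[12]=15  'bbcacbcbccabacccabbb'
  #13 SA[13]=8  'bbccbccbbcacbcbccabacccabbb'
  #14 SA[14]=16  'bcacbcbccabacccabbb'
  #15 SA[15]=3  'bcbbbbbccbccbbcacbcbccabacccabbb'
  #16 SA[16]=20  'bcbccabacccabbb'
  #17 SA[17]=22  'bccabacccabbb'
  #18 SA[18]=12  'bccbbcacbcbccabacccabbb'
  #19 SA[19]=9  'bccbccbbcacbcbccabacccabbb'
  #20 SA[20]=24  'cabacccabbb'
  #21 SA[21]=30  'cabbb'
  #22 SA[22]=17  'cacbcbccabacccabbb'
  #23 SA[23]=4  'cbbbbbccbccbbcacbcbccabacccabbb'
  #24 SA[24]=14  'cbbcacbcbccabacccabbb'
  #25 SA[25]=2  'cbcbbbbbccbccbbcacbcbccabacccabbb'
  #26 SA[26]=19  'cbcbccabacccabbb'
  #27 SA[27]=21  'cbccabacccabbb'
  #28 SA[28]=11  'cbccbbcacbcbccabacccabbb'
  #29 SA[29]=23  'ccabacccabbb'
  #30 SA[30]=29  'ccabbb'
  #31 SA[31]=13  'ccbbcacbcbccabacccabbb'
  #32 SA[32]=1  'ccbcbbbbbccbccbbcacbcbccabacccabbb'
  #33 SA[33]=10  'ccbccbbcacbcbccabacccabbb'
  #34 SA[34]=28  'cccabbb'

[25, 31, 18, 0, 27, 34, 26, 33, 32, 5, 6, 7, 15, 8, 16, 3, 20, 22, 12, 9, 24, 30, 17, 4, 14, 2, 19, 21, 11, 23, 29, 13, 1, 10, 28]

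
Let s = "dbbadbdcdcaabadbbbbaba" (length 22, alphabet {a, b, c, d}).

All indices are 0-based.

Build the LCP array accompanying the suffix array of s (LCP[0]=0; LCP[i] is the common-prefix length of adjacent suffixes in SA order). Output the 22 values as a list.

sorted suffixes:
  #0 SA[0]=21  'a'
  #1 SA[1]=10  'aabadbbbbaba'
  #2 SA[2]=19  'aba'
  #3 SA[3]=11  'abadbbbbaba'
  #4 SA[4]=13  'adbbbbaba'
  #5 SA[5]=3  'adbdcdcaabadbbbbaba'
  #6 SA[6]=20  'ba'
  #7 SA[7]=18  'baba'
  #8 SA[8]=12  'badbbbbaba'
  #9 SA[9]=2  'badbdcdcaabadbbbbaba'
  #10 SA[10]=17  'bbaba'
  #11 SA[11]=1  'bbadbdcdcaabadbbbbaba'
  #12 SA[12]=16  'bbbaba'
  #13 SA[13]=15  'bbbbaba'
  #14 SA[14]=5  'bdcdcaabadbbbbaba'
  #15 SA[15]=9  'caabadbbbbaba'
  #16 SA[16]=7  'cdcaabadbbbbaba'
  #17 SA[17]=0  'dbbadbdcdcaabadbbbbaba'
  #18 SA[18]=14  'dbbbbaba'
  #19 SA[19]=4  'dbdcdcaabadbbbbaba'
  #20 SA[20]=8  'dcaabadbbbbaba'
  #21 SA[21]=6  'dcdcaabadbbbbaba'

SA = [21, 10, 19, 11, 13, 3, 20, 18, 12, 2, 17, 1, 16, 15, 5, 9, 7, 0, 14, 4, 8, 6]
[i] adj suffixes → lcp
  [1] 21/10 → 1 ('a')
  [2] 10/19 → 1 ('a')
  [3] 19/11 → 3 ('aba')
  [4] 11/13 → 1 ('a')
  [5] 13/3 → 3 ('adb')
  [6] 3/20 → 0 ('')
  [7] 20/18 → 2 ('ba')
  [8] 18/12 → 2 ('ba')
  [9] 12/2 → 4 ('badb')
  [10] 2/17 → 1 ('b')
  [11] 17/1 → 3 ('bba')
  [12] 1/16 → 2 ('bb')
  [13] 16/15 → 3 ('bbb')
  [14] 15/5 → 1 ('b')
  [15] 5/9 → 0 ('')
  [16] 9/7 → 1 ('c')
  [17] 7/0 → 0 ('')
  [18] 0/14 → 3 ('dbb')
  [19] 14/4 → 2 ('db')
  [20] 4/8 → 1 ('d')
  [21] 8/6 → 2 ('dc')

[0, 1, 1, 3, 1, 3, 0, 2, 2, 4, 1, 3, 2, 3, 1, 0, 1, 0, 3, 2, 1, 2]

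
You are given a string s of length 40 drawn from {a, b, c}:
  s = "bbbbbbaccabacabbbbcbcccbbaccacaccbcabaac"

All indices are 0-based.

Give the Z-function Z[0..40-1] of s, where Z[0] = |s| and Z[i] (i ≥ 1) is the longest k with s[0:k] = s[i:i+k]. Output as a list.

[40, 5, 4, 3, 2, 1, 0, 0, 0, 0, 1, 0, 0, 0, 4, 3, 2, 1, 0, 1, 0, 0, 0, 2, 1, 0, 0, 0, 0, 0, 0, 0, 0, 1, 0, 0, 1, 0, 0, 0]

Z[0]=40
i=1: fresh scan; Z[1]=5 scan→box=[1,6)
i=2: min(r-i=4, Z[1]=5)=4; Z[2]=4
i=3: min(r-i=3, Z[2]=4)=3; Z[3]=3
i=4: min(r-i=2, Z[3]=3)=2; Z[4]=2
i=5: min(r-i=1, Z[4]=2)=1; Z[5]=1
i=6: fresh scan; Z[6]=0
i=7: fresh scan; Z[7]=0
i=8: fresh scan; Z[8]=0
i=9: fresh scan; Z[9]=0
i=10: fresh scan; Z[10]=1 scan→box=[10,11)
i=11: fresh scan; Z[11]=0
i=12: fresh scan; Z[12]=0
i=13: fresh scan; Z[13]=0
i=14: fresh scan; Z[14]=4 scan→box=[14,18)
i=15: min(r-i=3, Z[1]=5)=3; Z[15]=3
i=16: min(r-i=2, Z[2]=4)=2; Z[16]=2
i=17: min(r-i=1, Z[3]=3)=1; Z[17]=1
i=18: fresh scan; Z[18]=0
i=19: fresh scan; Z[19]=1 scan→box=[19,20)
i=20: fresh scan; Z[20]=0
i=21: fresh scan; Z[21]=0
i=22: fresh scan; Z[22]=0
i=23: fresh scan; Z[23]=2 scan→box=[23,25)
i=24: min(r-i=1, Z[1]=5)=1; Z[24]=1
i=25: fresh scan; Z[25]=0
i=26: fresh scan; Z[26]=0
i=27: fresh scan; Z[27]=0
i=28: fresh scan; Z[28]=0
i=29: fresh scan; Z[29]=0
i=30: fresh scan; Z[30]=0
i=31: fresh scan; Z[31]=0
i=32: fresh scan; Z[32]=0
i=33: fresh scan; Z[33]=1 scan→box=[33,34)
i=34: fresh scan; Z[34]=0
i=35: fresh scan; Z[35]=0
i=36: fresh scan; Z[36]=1 scan→box=[36,37)
i=37: fresh scan; Z[37]=0
i=38: fresh scan; Z[38]=0
i=39: fresh scan; Z[39]=0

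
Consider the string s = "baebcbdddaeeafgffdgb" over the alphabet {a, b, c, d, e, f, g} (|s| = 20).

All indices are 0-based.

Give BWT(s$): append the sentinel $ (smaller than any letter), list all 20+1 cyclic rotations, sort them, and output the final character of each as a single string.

rank  rotation               last
    0  $baebcbdddaeeafgffdgb  b
    1  aebcbdddaeeafgffdgb$b  b
    2  aeeafgffdgb$baebcbddd  d
    3  afgffdgb$baebcbdddaee  e
    4  b$baebcbdddaeeafgffdg  g
    5  baebcbdddaeeafgffdgb$  $
    6  bcbdddaeeafgffdgb$bae  e
    7  bdddaeeafgffdgb$baebc  c
    8  cbdddaeeafgffdgb$baeb  b
    9  daeeafgffdgb$baebcbdd  d
   10  ddaeeafgffdgb$baebcbd  d
   11  dddaeeafgffdgb$baebcb  b
   12  dgb$baebcbdddaeeafgff  f
   13  eafgffdgb$baebcbdddae  e
   14  ebcbdddaeeafgffdgb$ba  a
   15  eeafgffdgb$baebcbddda  a
   16  fdgb$baebcbdddaeeafgf  f
   17  ffdgb$baebcbdddaeeafg  g
   18  fgffdgb$baebcbdddaeea  a
   19  gb$baebcbdddaeeafgffd  d
   20  gffdgb$baebcbdddaeeaf  f

bbdeg$ecbddbfeaafgadf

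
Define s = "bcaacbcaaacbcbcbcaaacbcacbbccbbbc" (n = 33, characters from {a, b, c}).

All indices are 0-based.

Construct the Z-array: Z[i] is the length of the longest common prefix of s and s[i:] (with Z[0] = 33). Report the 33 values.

Z[0]=33
i=1: outside box; Z[1]=0
i=2: outside box; Z[2]=0
i=3: outside box; Z[3]=0
i=4: outside box; Z[4]=0
i=5: outside box; Z[5]=4 grow→box=[5,9)
i=6: min(r-i=3, Z[1]=0)=0; Z[6]=0
i=7: min(r-i=2, Z[2]=0)=0; Z[7]=0
i=8: min(r-i=1, Z[3]=0)=0; Z[8]=0
i=9: outside box; Z[9]=0
i=10: outside box; Z[10]=0
i=11: outside box; Z[11]=2 grow→box=[11,13)
i=12: min(r-i=1, Z[1]=0)=0; Z[12]=0
i=13: outside box; Z[13]=2 grow→box=[13,15)
i=14: min(r-i=1, Z[1]=0)=0; Z[14]=0
i=15: outside box; Z[15]=4 grow→box=[15,19)
i=16: min(r-i=3, Z[1]=0)=0; Z[16]=0
i=17: min(r-i=2, Z[2]=0)=0; Z[17]=0
i=18: min(r-i=1, Z[3]=0)=0; Z[18]=0
i=19: outside box; Z[19]=0
i=20: outside box; Z[20]=0
i=21: outside box; Z[21]=3 grow→box=[21,24)
i=22: min(r-i=2, Z[1]=0)=0; Z[22]=0
i=23: min(r-i=1, Z[2]=0)=0; Z[23]=0
i=24: outside box; Z[24]=0
i=25: outside box; Z[25]=1 grow→box=[25,26)
i=26: outside box; Z[26]=2 grow→box=[26,28)
i=27: min(r-i=1, Z[1]=0)=0; Z[27]=0
i=28: outside box; Z[28]=0
i=29: outside box; Z[29]=1 grow→box=[29,30)
i=30: outside box; Z[30]=1 grow→box=[30,31)
i=31: outside box; Z[31]=2 grow→box=[31,33)
i=32: min(r-i=1, Z[1]=0)=0; Z[32]=0

[33, 0, 0, 0, 0, 4, 0, 0, 0, 0, 0, 2, 0, 2, 0, 4, 0, 0, 0, 0, 0, 3, 0, 0, 0, 1, 2, 0, 0, 1, 1, 2, 0]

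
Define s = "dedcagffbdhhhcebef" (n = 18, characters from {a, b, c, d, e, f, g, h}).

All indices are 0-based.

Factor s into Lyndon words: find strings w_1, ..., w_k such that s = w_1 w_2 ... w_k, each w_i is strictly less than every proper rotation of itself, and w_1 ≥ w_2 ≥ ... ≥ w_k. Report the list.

["de", "d", "c", "agffbdhhhcebef"]

emit factor 1: 'de' (i=0, period=2)
emit factor 2: 'd' (i=2, period=1)
emit factor 3: 'c' (i=3, period=1)
emit factor 4: 'agffbdhhhcebef' (i=4, period=14)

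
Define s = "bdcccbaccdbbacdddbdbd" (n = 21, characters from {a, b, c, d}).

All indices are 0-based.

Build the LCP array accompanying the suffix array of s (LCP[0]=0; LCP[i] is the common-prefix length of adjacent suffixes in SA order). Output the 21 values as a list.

sorted suffixes:
  #0 SA[0]=6  'accdbbacdddbdbd'
  #1 SA[1]=12  'acdddbdbd'
  #2 SA[2]=5  'baccdbbacdddbdbd'
  #3 SA[3]=11  'bacdddbdbd'
  #4 SA[4]=10  'bbacdddbdbd'
  #5 SA[5]=19  'bd'
  #6 SA[6]=17  'bdbd'
  #7 SA[7]=0  'bdcccbaccdbbacdddbdbd'
  #8 SA[8]=4  'cbaccdbbacdddbdbd'
  #9 SA[9]=3  'ccbaccdbbacdddbdbd'
  #10 SA[10]=2  'cccbaccdbbacdddbdbd'
  #11 SA[11]=7  'ccdbbacdddbdbd'
  #12 SA[12]=8  'cdbbacdddbdbd'
  #13 SA[13]=13  'cdddbdbd'
  #14 SA[14]=20  'd'
  #15 SA[15]=9  'dbbacdddbdbd'
  #16 SA[16]=18  'dbd'
  #17 SA[17]=16  'dbdbd'
  #18 SA[18]=1  'dcccbaccdbbacdddbdbd'
  #19 SA[19]=15  'ddbdbd'
  #20 SA[20]=14  'dddbdbd'

SA = [6, 12, 5, 11, 10, 19, 17, 0, 4, 3, 2, 7, 8, 13, 20, 9, 18, 16, 1, 15, 14]
rank  pair      lcp
   1  s[6:],s[12:]  2  'ac'
   2  s[12:],s[5:]  0  ''
   3  s[5:],s[11:]  3  'bac'
   4  s[11:],s[10:]  1  'b'
   5  s[10:],s[19:]  1  'b'
   6  s[19:],s[17:]  2  'bd'
   7  s[17:],s[0:]  2  'bd'
   8  s[0:],s[4:]  0  ''
   9  s[4:],s[3:]  1  'c'
  10  s[3:],s[2:]  2  'cc'
  11  s[2:],s[7:]  2  'cc'
  12  s[7:],s[8:]  1  'c'
  13  s[8:],s[13:]  2  'cd'
  14  s[13:],s[20:]  0  ''
  15  s[20:],s[9:]  1  'd'
  16  s[9:],s[18:]  2  'db'
  17  s[18:],s[16:]  3  'dbd'
  18  s[16:],s[1:]  1  'd'
  19  s[1:],s[15:]  1  'd'
  20  s[15:],s[14:]  2  'dd'

[0, 2, 0, 3, 1, 1, 2, 2, 0, 1, 2, 2, 1, 2, 0, 1, 2, 3, 1, 1, 2]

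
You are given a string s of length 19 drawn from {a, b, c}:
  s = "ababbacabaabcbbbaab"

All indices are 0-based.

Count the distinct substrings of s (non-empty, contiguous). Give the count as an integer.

sorted suffixes:
  #0 SA[0]=16  'aab'
  #1 SA[1]=9  'aabcbbbaab'
  #2 SA[2]=17  'ab'
  #3 SA[3]=7  'abaabcbbbaab'
  #4 SA[4]=0  'ababbacabaabcbbbaab'
  #5 SA[5]=2  'abbacabaabcbbbaab'
  #6 SA[6]=10  'abcbbbaab'
  #7 SA[7]=5  'acabaabcbbbaab'
  #8 SA[8]=18  'b'
  #9 SA[9]=15  'baab'
  #10 SA[10]=8  'baabcbbbaab'
  #11 SA[11]=1  'babbacabaabcbbbaab'
  #12 SA[12]=4  'bacabaabcbbbaab'
  #13 SA[13]=14  'bbaab'
  #14 SA[14]=3  'bbacabaabcbbbaab'
  #15 SA[15]=13  'bbbaab'
  #16 SA[16]=11  'bcbbbaab'
  #17 SA[17]=6  'cabaabcbbbaab'
  #18 SA[18]=12  'cbbbaab'

SA = [16, 9, 17, 7, 0, 2, 10, 5, 18, 15, 8, 1, 4, 14, 3, 13, 11, 6, 12]
i: (SA[i-1],SA[i]) lcp shared
  1: (16,9) 3 'aab'
  2: (9,17) 1 'a'
  3: (17,7) 2 'ab'
  4: (7,0) 3 'aba'
  5: (0,2) 2 'ab'
  6: (2,10) 2 'ab'
  7: (10,5) 1 'a'
  8: (5,18) 0 ''
  9: (18,15) 1 'b'
  10: (15,8) 4 'baab'
  11: (8,1) 2 'ba'
  12: (1,4) 2 'ba'
  13: (4,14) 1 'b'
  14: (14,3) 3 'bba'
  15: (3,13) 2 'bb'
  16: (13,11) 1 'b'
  17: (11,6) 0 ''
  18: (6,12) 1 'c'

n(n+1)/2 = 19·20/2 = 190
Σ LCP = 0 + 3 + 1 + 2 + 3 + 2 + 2 + 1 + 0 + 1 + 4 + 2 + 2 + 1 + 3 + 2 + 1 + 0 + 1 = 31
distinct = 190 − 31 = 159

159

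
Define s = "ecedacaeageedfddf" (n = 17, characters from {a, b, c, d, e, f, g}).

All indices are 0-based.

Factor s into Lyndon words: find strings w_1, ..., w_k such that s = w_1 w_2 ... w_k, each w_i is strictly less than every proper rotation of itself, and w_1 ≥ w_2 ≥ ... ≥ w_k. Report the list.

["e", "ced", "acaeageedfddf"]

emit factor 1: 'e' (i=0, period=1)
emit factor 2: 'ced' (i=1, period=3)
emit factor 3: 'acaeageedfddf' (i=4, period=13)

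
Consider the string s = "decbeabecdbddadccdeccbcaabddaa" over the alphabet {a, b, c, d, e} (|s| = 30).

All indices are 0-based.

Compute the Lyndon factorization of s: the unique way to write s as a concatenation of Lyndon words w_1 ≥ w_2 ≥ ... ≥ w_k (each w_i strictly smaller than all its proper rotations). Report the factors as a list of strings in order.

emit factor 1: 'de' (i=0, period=2)
emit factor 2: 'c' (i=2, period=1)
emit factor 3: 'be' (i=3, period=2)
emit factor 4: 'abecdbddadccdeccbc' (i=5, period=18)
emit factor 5: 'aabdd' (i=23, period=5)
emit factor 6: 'a' (i=28, period=1)
emit factor 7: 'a' (i=29, period=1)

["de", "c", "be", "abecdbddadccdeccbc", "aabdd", "a", "a"]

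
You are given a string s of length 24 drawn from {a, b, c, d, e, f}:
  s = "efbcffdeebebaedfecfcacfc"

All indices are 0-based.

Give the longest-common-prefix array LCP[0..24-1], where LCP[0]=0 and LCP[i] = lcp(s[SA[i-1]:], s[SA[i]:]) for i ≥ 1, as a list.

[0, 1, 0, 1, 1, 0, 1, 1, 3, 2, 0, 1, 0, 2, 1, 1, 1, 1, 0, 1, 2, 1, 1, 1]

rank | idx | suffix
   0 |  20 | acfc
   1 |  12 | aedfecfcacfc
   2 |  11 | baedfecfcacfc
   3 |   2 | bcffdeebebaedfecfcacfc
   4 |   9 | bebaedfecfcacfc
   5 |  23 | c
   6 |  19 | cacfc
   7 |  21 | cfc
   8 |  17 | cfcacfc
   9 |   3 | cffdeebebaedfecfcacfc
  10 |   6 | deebebaedfecfcacfc
  11 |  14 | dfecfcacfc
  12 |  10 | ebaedfecfcacfc
  13 |   8 | ebebaedfecfcacfc
  14 |  16 | ecfcacfc
  15 |  13 | edfecfcacfc
  16 |   7 | eebebaedfecfcacfc
  17 |   0 | efbcffdeebebaedfecfcacfc
  18 |   1 | fbcffdeebebaedfecfcacfc
  19 |  22 | fc
  20 |  18 | fcacfc
  21 |   5 | fdeebebaedfecfcacfc
  22 |  15 | fecfcacfc
  23 |   4 | ffdeebebaedfecfcacfc

SA = [20, 12, 11, 2, 9, 23, 19, 21, 17, 3, 6, 14, 10, 8, 16, 13, 7, 0, 1, 22, 18, 5, 15, 4]
[i] adj suffixes → lcp
  [1] 20/12 → 1 ('a')
  [2] 12/11 → 0 ('')
  [3] 11/2 → 1 ('b')
  [4] 2/9 → 1 ('b')
  [5] 9/23 → 0 ('')
  [6] 23/19 → 1 ('c')
  [7] 19/21 → 1 ('c')
  [8] 21/17 → 3 ('cfc')
  [9] 17/3 → 2 ('cf')
  [10] 3/6 → 0 ('')
  [11] 6/14 → 1 ('d')
  [12] 14/10 → 0 ('')
  [13] 10/8 → 2 ('eb')
  [14] 8/16 → 1 ('e')
  [15] 16/13 → 1 ('e')
  [16] 13/7 → 1 ('e')
  [17] 7/0 → 1 ('e')
  [18] 0/1 → 0 ('')
  [19] 1/22 → 1 ('f')
  [20] 22/18 → 2 ('fc')
  [21] 18/5 → 1 ('f')
  [22] 5/15 → 1 ('f')
  [23] 15/4 → 1 ('f')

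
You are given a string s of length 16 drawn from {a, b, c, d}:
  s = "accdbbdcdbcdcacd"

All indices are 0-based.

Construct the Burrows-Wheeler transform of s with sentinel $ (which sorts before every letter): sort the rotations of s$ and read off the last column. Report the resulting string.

d$cddbdaacdbccccb

rank  rotation           last
    0  $accdbbdcdbcdcacd  d
    1  accdbbdcdbcdcacd$  $
    2  acd$accdbbdcdbcdc  c
    3  bbdcdbcdcacd$accd  d
    4  bcdcacd$accdbbdcd  d
    5  bdcdbcdcacd$accdb  b
    6  cacd$accdbbdcdbcd  d
    7  ccdbbdcdbcdcacd$a  a
    8  cd$accdbbdcdbcdca  a
    9  cdbbdcdbcdcacd$ac  c
   10  cdbcdcacd$accdbbd  d
   11  cdcacd$accdbbdcdb  b
   12  d$accdbbdcdbcdcac  c
   13  dbbdcdbcdcacd$acc  c
   14  dbcdcacd$accdbbdc  c
   15  dcacd$accdbbdcdbc  c
   16  dcdbcdcacd$accdbb  b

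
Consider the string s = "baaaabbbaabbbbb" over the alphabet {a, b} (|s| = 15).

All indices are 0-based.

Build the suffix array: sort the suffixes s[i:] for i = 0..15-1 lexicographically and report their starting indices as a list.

[1, 2, 3, 8, 4, 9, 14, 0, 7, 13, 6, 12, 5, 11, 10]

rank→(start, suffix):
  0 → (1, 'aaaabbbaabbbbb')
  1 → (2, 'aaabbbaabbbbb')
  2 → (3, 'aabbbaabbbbb')
  3 → (8, 'aabbbbb')
  4 → (4, 'abbbaabbbbb')
  5 → (9, 'abbbbb')
  6 → (14, 'b')
  7 → (0, 'baaaabbbaabbbbb')
  8 → (7, 'baabbbbb')
  9 → (13, 'bb')
  10 → (6, 'bbaabbbbb')
  11 → (12, 'bbb')
  12 → (5, 'bbbaabbbbb')
  13 → (11, 'bbbb')
  14 → (10, 'bbbbb')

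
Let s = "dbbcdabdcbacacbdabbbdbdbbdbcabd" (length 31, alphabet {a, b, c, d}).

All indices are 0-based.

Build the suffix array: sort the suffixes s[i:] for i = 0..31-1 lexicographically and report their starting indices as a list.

[16, 28, 5, 10, 12, 9, 17, 1, 23, 18, 26, 2, 29, 14, 21, 24, 19, 6, 27, 11, 8, 13, 3, 30, 15, 4, 0, 22, 25, 20, 7]

rank→(start, suffix):
  0 → (16, 'abbbdbdbbdbcabd')
  1 → (28, 'abd')
  2 → (5, 'abdcbacacbdabbbdbdbbdbcabd')
  3 → (10, 'acacbdabbbdbdbbdbcabd')
  4 → (12, 'acbdabbbdbdbbdbcabd')
  5 → (9, 'bacacbdabbbdbdbbdbcabd')
  6 → (17, 'bbbdbdbbdbcabd')
  7 → (1, 'bbcdabdcbacacbdabbbdbdbbdbcabd')
  8 → (23, 'bbdbcabd')
  9 → (18, 'bbdbdbbdbcabd')
  10 → (26, 'bcabd')
  11 → (2, 'bcdabdcbacacbdabbbdbdbbdbcabd')
  12 → (29, 'bd')
  13 → (14, 'bdabbbdbdbbdbcabd')
  14 → (21, 'bdbbdbcabd')
  15 → (24, 'bdbcabd')
  16 → (19, 'bdbdbbdbcabd')
  17 → (6, 'bdcbacacbdabbbdbdbbdbcabd')
  18 → (27, 'cabd')
  19 → (11, 'cacbdabbbdbdbbdbcabd')
  20 → (8, 'cbacacbdabbbdbdbbdbcabd')
  21 → (13, 'cbdabbbdbdbbdbcabd')
  22 → (3, 'cdabdcbacacbdabbbdbdbbdbcabd')
  23 → (30, 'd')
  24 → (15, 'dabbbdbdbbdbcabd')
  25 → (4, 'dabdcbacacbdabbbdbdbbdbcabd')
  26 → (0, 'dbbcdabdcbacacbdabbbdbdbbdbcabd')
  27 → (22, 'dbbdbcabd')
  28 → (25, 'dbcabd')
  29 → (20, 'dbdbbdbcabd')
  30 → (7, 'dcbacacbdabbbdbdbbdbcabd')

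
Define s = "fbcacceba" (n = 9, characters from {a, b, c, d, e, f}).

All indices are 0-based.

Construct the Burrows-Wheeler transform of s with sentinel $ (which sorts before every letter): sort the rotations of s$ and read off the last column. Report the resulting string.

abcefbacc$

rank  rotation    last
    0  $fbcacceba  a
    1  a$fbcacceb  b
    2  acceba$fbc  c
    3  ba$fbcacce  e
    4  bcacceba$f  f
    5  cacceba$fb  b
    6  cceba$fbca  a
    7  ceba$fbcac  c
    8  eba$fbcacc  c
    9  fbcacceba$  $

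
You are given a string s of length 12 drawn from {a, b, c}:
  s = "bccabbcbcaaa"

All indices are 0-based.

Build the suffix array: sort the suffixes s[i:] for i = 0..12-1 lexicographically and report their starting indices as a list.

rank | idx | suffix
   0 |  11 | a
   1 |  10 | aa
   2 |   9 | aaa
   3 |   3 | abbcbcaaa
   4 |   4 | bbcbcaaa
   5 |   7 | bcaaa
   6 |   5 | bcbcaaa
   7 |   0 | bccabbcbcaaa
   8 |   8 | caaa
   9 |   2 | cabbcbcaaa
  10 |   6 | cbcaaa
  11 |   1 | ccabbcbcaaa

[11, 10, 9, 3, 4, 7, 5, 0, 8, 2, 6, 1]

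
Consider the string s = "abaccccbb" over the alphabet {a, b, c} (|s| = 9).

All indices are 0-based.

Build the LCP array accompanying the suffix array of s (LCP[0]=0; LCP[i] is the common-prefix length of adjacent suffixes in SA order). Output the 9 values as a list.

[0, 1, 0, 1, 1, 0, 1, 2, 3]

sorted suffixes:
  #0 SA[0]=0  'abaccccbb'
  #1 SA[1]=2  'accccbb'
  #2 SA[2]=8  'b'
  #3 SA[3]=1  'baccccbb'
  #4 SA[4]=7  'bb'
  #5 SA[5]=6  'cbb'
  #6 SA[6]=5  'ccbb'
  #7 SA[7]=4  'cccbb'
  #8 SA[8]=3  'ccccbb'

SA = [0, 2, 8, 1, 7, 6, 5, 4, 3]
i: (SA[i-1],SA[i]) lcp shared
  1: (0,2) 1 'a'
  2: (2,8) 0 ''
  3: (8,1) 1 'b'
  4: (1,7) 1 'b'
  5: (7,6) 0 ''
  6: (6,5) 1 'c'
  7: (5,4) 2 'cc'
  8: (4,3) 3 'ccc'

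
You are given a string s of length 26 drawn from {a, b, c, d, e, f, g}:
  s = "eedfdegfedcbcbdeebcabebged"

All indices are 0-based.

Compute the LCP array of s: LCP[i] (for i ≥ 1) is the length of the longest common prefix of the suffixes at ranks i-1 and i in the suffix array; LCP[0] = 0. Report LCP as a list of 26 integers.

rank→(start, suffix):
  0 → (19, 'abebged')
  1 → (17, 'bcabebged')
  2 → (11, 'bcbdeebcabebged')
  3 → (13, 'bdeebcabebged')
  4 → (20, 'bebged')
  5 → (22, 'bged')
  6 → (18, 'cabebged')
  7 → (10, 'cbcbdeebcabebged')
  8 → (12, 'cbdeebcabebged')
  9 → (25, 'd')
  10 → (9, 'dcbcbdeebcabebged')
  11 → (14, 'deebcabebged')
  12 → (4, 'degfedcbcbdeebcabebged')
  13 → (2, 'dfdegfedcbcbdeebcabebged')
  14 → (16, 'ebcabebged')
  15 → (21, 'ebged')
  16 → (24, 'ed')
  17 → (8, 'edcbcbdeebcabebged')
  18 → (1, 'edfdegfedcbcbdeebcabebged')
  19 → (15, 'eebcabebged')
  20 → (0, 'eedfdegfedcbcbdeebcabebged')
  21 → (5, 'egfedcbcbdeebcabebged')
  22 → (3, 'fdegfedcbcbdeebcabebged')
  23 → (7, 'fedcbcbdeebcabebged')
  24 → (23, 'ged')
  25 → (6, 'gfedcbcbdeebcabebged')

SA = [19, 17, 11, 13, 20, 22, 18, 10, 12, 25, 9, 14, 4, 2, 16, 21, 24, 8, 1, 15, 0, 5, 3, 7, 23, 6]
i: (SA[i-1],SA[i]) lcp shared
  1: (19,17) 0 ''
  2: (17,11) 2 'bc'
  3: (11,13) 1 'b'
  4: (13,20) 1 'b'
  5: (20,22) 1 'b'
  6: (22,18) 0 ''
  7: (18,10) 1 'c'
  8: (10,12) 2 'cb'
  9: (12,25) 0 ''
  10: (25,9) 1 'd'
  11: (9,14) 1 'd'
  12: (14,4) 2 'de'
  13: (4,2) 1 'd'
  14: (2,16) 0 ''
  15: (16,21) 2 'eb'
  16: (21,24) 1 'e'
  17: (24,8) 2 'ed'
  18: (8,1) 2 'ed'
  19: (1,15) 1 'e'
  20: (15,0) 2 'ee'
  21: (0,5) 1 'e'
  22: (5,3) 0 ''
  23: (3,7) 1 'f'
  24: (7,23) 0 ''
  25: (23,6) 1 'g'

[0, 0, 2, 1, 1, 1, 0, 1, 2, 0, 1, 1, 2, 1, 0, 2, 1, 2, 2, 1, 2, 1, 0, 1, 0, 1]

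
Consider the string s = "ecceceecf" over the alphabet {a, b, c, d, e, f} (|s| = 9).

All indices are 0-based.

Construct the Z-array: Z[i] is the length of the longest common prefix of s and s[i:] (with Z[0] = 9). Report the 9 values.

[9, 0, 0, 2, 0, 1, 2, 0, 0]

Z[0]=9
i=1: i≥r, start 0; Z[1]=0
i=2: i≥r, start 0; Z[2]=0
i=3: i≥r, start 0; Z[3]=2 extend→box=[3,5)
i=4: min(r-i=1, Z[1]=0)=0; Z[4]=0
i=5: i≥r, start 0; Z[5]=1 extend→box=[5,6)
i=6: i≥r, start 0; Z[6]=2 extend→box=[6,8)
i=7: min(r-i=1, Z[1]=0)=0; Z[7]=0
i=8: i≥r, start 0; Z[8]=0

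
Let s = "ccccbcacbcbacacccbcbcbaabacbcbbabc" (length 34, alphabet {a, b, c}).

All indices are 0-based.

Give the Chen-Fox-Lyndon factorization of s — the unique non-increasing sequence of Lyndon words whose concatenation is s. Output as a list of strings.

emit factor 1: 'c' (i=0, period=1)
emit factor 2: 'c' (i=1, period=1)
emit factor 3: 'c' (i=2, period=1)
emit factor 4: 'c' (i=3, period=1)
emit factor 5: 'bc' (i=4, period=2)
emit factor 6: 'acbcb' (i=6, period=5)
emit factor 7: 'acacccbcbcb' (i=11, period=11)
emit factor 8: 'aabacbcbbabc' (i=22, period=12)

["c", "c", "c", "c", "bc", "acbcb", "acacccbcbcb", "aabacbcbbabc"]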